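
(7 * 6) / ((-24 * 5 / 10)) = -7 / 2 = -3.50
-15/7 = -2.14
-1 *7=-7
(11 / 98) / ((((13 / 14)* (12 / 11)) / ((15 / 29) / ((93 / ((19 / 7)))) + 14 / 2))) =2670833 / 3435978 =0.78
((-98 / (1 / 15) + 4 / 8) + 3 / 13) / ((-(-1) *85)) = -38201 / 2210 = -17.29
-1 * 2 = -2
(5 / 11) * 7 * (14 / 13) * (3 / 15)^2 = 98 / 715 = 0.14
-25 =-25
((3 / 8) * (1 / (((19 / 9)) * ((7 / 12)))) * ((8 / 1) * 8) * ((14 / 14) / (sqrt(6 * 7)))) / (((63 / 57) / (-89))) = -12816 * sqrt(42) / 343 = -242.15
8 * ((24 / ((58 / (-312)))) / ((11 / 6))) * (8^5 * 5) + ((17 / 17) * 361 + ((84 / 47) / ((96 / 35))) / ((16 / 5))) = -177134495517961 / 1919104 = -92300623.37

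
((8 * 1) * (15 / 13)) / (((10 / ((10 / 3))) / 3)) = 120 / 13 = 9.23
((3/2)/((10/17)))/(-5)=-51/100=-0.51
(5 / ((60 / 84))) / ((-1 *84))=-1 / 12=-0.08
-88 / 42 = -44 / 21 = -2.10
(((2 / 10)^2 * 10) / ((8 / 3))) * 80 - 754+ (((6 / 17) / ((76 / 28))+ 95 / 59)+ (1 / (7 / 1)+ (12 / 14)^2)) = -690429968 / 933793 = -739.38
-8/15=-0.53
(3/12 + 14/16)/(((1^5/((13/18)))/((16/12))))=13/12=1.08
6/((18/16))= 16/3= 5.33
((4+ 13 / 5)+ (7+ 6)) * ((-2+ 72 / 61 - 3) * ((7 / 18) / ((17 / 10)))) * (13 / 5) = -2077894 / 46665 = -44.53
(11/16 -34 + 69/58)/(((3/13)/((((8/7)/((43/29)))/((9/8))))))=-775060/8127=-95.37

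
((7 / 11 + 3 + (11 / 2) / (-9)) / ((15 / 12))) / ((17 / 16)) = 2.28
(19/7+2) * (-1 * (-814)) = 3837.43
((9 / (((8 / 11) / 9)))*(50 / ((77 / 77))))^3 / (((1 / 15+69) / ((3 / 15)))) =33156936140625 / 66304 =500074447.10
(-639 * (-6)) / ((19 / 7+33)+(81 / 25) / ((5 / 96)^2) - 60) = 8386875 / 2559611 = 3.28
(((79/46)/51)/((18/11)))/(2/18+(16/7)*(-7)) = -0.00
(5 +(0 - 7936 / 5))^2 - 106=62581271 / 25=2503250.84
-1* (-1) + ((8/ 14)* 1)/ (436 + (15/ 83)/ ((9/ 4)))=190271/ 190022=1.00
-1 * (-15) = 15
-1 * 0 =0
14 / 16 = 7 / 8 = 0.88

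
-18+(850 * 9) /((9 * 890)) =-17.04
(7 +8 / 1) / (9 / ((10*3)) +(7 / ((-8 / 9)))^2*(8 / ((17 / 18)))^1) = 1700 / 59569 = 0.03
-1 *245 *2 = -490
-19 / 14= -1.36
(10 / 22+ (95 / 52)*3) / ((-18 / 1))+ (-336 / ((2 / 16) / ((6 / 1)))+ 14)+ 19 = -165717515 / 10296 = -16095.33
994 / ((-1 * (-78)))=497 / 39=12.74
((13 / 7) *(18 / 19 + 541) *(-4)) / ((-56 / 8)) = 76492 / 133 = 575.13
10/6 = 5/3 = 1.67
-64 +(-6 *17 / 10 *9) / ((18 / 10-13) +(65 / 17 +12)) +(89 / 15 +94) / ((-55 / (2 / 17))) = -154457363 / 1837275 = -84.07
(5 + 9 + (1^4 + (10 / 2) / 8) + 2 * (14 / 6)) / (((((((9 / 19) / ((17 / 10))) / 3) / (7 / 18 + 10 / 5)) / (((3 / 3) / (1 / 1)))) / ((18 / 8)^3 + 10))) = 9259837967 / 829440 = 11163.96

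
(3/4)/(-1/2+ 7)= 3/26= 0.12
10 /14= 5 /7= 0.71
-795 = -795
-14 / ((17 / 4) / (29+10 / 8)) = -1694 / 17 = -99.65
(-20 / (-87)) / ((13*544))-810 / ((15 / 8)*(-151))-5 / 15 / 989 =65710582991 / 22970727624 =2.86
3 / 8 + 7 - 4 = 27 / 8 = 3.38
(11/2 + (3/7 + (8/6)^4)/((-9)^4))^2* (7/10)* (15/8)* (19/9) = 31822298864063851/379585297030464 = 83.83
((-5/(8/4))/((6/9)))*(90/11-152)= 11865/22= 539.32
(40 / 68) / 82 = 5 / 697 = 0.01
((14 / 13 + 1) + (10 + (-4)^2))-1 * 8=261 / 13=20.08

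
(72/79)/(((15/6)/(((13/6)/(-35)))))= -0.02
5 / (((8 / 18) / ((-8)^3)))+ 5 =-5755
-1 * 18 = -18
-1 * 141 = -141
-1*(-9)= 9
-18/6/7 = -3/7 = -0.43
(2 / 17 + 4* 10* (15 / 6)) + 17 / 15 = 101.25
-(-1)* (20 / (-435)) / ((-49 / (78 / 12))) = 26 / 4263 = 0.01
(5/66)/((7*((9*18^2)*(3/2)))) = 5/2020788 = 0.00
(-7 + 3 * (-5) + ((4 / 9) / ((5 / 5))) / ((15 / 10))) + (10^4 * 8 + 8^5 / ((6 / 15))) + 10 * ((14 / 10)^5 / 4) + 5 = 5464690039 / 33750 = 161916.74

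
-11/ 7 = -1.57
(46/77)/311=46/23947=0.00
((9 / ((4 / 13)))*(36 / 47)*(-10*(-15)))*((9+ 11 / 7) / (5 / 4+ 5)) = 1870128 / 329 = 5684.28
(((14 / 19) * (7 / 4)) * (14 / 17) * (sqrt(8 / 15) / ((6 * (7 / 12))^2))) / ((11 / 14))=784 * sqrt(30) / 53295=0.08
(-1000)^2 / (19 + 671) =100000 / 69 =1449.28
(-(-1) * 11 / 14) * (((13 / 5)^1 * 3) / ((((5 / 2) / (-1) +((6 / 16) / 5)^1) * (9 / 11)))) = -6292 / 2037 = -3.09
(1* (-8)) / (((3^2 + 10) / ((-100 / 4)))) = 200 / 19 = 10.53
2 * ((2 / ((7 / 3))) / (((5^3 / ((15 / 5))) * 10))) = 18 / 4375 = 0.00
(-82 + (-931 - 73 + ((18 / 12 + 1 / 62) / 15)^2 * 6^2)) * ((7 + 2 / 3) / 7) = -599893222 / 504525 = -1189.03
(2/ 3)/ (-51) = -2/ 153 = -0.01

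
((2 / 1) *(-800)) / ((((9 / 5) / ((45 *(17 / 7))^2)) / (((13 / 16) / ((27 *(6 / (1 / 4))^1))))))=-11740625 / 882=-13311.37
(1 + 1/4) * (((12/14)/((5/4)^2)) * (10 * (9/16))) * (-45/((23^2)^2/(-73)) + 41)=158.19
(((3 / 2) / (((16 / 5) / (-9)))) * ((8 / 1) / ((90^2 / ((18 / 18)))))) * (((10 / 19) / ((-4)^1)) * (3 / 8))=1 / 4864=0.00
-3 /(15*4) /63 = -0.00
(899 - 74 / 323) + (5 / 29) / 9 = 75770698 / 84303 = 898.79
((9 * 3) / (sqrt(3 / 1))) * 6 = 93.53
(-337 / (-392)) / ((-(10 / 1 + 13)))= -0.04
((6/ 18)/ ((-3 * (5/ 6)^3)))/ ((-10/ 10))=24/ 125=0.19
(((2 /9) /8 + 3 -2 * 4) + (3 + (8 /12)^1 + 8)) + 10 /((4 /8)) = 26.69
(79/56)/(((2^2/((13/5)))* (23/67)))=68809/25760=2.67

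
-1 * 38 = -38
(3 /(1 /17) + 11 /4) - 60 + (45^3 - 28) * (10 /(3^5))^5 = -21145776436075 /3389154437772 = -6.24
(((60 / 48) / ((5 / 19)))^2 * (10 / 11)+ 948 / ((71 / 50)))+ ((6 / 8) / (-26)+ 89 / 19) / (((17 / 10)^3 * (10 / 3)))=5219469911105 / 7582016728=688.40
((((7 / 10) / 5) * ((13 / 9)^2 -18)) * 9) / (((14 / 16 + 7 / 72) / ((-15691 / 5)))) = 40451398 / 625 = 64722.24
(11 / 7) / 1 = 11 / 7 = 1.57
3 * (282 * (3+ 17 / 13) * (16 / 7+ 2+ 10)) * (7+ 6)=676800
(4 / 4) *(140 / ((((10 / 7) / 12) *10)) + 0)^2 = 345744 / 25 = 13829.76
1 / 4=0.25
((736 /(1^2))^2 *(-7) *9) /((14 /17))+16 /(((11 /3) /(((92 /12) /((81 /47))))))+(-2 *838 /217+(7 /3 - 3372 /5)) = -40061889326629 /966735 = -41440404.38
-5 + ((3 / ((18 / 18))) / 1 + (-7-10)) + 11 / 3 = -46 / 3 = -15.33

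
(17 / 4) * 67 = 1139 / 4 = 284.75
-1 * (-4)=4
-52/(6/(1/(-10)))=13/15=0.87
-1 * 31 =-31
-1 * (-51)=51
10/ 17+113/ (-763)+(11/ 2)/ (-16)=40007/ 415072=0.10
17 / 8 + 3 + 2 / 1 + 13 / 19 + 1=1339 / 152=8.81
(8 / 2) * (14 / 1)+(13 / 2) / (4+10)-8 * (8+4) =-1107 / 28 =-39.54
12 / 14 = 6 / 7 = 0.86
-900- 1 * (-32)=-868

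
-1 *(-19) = 19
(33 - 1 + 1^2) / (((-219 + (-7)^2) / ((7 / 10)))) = -231 / 1700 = -0.14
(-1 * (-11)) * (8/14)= 6.29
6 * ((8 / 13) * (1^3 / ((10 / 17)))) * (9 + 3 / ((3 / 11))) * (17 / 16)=1734 / 13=133.38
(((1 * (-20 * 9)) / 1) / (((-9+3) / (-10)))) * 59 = -17700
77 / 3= 25.67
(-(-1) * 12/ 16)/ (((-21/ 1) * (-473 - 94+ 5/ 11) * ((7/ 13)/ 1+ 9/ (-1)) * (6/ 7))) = -13/ 1495680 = -0.00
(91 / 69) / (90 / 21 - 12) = -637 / 3726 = -0.17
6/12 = 1/2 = 0.50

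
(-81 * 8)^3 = -272097792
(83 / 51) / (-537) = -83 / 27387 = -0.00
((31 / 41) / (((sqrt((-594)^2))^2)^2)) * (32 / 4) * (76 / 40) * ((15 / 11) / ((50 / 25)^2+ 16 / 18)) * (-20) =-2945 / 5718620166732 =-0.00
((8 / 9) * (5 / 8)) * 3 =5 / 3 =1.67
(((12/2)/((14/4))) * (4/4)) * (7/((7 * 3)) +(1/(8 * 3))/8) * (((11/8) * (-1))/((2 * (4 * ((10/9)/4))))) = -1287/3584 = -0.36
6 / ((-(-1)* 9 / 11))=22 / 3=7.33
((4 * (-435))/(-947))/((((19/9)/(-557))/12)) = -104671440/17993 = -5817.34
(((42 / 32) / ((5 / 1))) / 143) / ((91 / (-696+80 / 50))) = -651 / 46475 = -0.01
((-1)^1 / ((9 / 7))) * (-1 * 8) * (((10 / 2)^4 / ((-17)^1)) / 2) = -17500 / 153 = -114.38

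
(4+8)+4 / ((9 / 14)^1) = 164 / 9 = 18.22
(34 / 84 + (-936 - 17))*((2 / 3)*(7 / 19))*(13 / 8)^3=-1003.97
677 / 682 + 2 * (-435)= -592663 / 682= -869.01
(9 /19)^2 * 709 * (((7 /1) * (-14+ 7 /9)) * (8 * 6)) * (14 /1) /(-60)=297660888 /1805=164909.08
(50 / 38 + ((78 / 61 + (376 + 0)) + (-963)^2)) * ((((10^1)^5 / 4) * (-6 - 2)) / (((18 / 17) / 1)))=-1827941085400000 / 10431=-175241212290.29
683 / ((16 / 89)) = 60787 / 16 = 3799.19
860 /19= 45.26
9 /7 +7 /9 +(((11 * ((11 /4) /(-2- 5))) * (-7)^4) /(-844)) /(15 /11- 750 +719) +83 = 5869225205 /69336288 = 84.65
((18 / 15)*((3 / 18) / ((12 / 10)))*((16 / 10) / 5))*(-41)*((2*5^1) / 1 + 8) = -984 / 25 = -39.36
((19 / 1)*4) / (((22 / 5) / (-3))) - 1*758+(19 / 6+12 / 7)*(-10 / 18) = -3378499 / 4158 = -812.53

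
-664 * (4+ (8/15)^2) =-640096/225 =-2844.87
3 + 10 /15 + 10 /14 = 92 /21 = 4.38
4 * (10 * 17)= 680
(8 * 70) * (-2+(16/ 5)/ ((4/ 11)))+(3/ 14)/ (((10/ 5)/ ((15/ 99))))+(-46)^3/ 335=362931627/ 103180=3517.46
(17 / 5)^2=289 / 25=11.56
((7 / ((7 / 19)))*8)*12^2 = 21888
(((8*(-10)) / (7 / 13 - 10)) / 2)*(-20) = -10400 / 123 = -84.55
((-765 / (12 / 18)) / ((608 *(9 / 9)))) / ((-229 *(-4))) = -2295 / 1113856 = -0.00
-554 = -554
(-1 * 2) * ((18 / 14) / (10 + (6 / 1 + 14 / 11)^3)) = -11979 / 1838585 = -0.01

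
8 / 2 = 4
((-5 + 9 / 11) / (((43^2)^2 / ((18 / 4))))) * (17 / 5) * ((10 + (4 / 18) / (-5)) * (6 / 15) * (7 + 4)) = -350336 / 427350125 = -0.00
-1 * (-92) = 92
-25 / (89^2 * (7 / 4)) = -100 / 55447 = -0.00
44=44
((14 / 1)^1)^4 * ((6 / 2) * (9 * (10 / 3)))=3457440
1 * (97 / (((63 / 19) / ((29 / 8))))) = 53447 / 504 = 106.05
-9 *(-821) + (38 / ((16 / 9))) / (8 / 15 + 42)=37716021 / 5104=7389.50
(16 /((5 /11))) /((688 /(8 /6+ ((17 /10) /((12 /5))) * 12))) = 649 /1290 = 0.50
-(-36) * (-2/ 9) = -8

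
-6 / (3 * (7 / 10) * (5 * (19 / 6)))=-24 / 133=-0.18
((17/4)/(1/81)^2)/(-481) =-111537/1924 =-57.97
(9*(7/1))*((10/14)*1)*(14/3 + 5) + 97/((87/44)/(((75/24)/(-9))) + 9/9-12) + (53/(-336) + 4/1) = 667984741/1542576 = 433.03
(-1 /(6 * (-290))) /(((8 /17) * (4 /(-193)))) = -3281 /55680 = -0.06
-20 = -20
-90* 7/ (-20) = 63/ 2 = 31.50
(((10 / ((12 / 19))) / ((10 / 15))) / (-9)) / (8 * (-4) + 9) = 95 / 828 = 0.11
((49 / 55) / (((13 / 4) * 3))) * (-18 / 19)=-1176 / 13585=-0.09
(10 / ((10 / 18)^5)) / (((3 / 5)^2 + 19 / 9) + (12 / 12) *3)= 1062882 / 30775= 34.54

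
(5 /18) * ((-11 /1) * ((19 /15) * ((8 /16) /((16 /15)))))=-1045 /576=-1.81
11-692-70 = -751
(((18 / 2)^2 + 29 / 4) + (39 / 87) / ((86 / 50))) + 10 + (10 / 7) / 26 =44739701 / 453908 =98.57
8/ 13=0.62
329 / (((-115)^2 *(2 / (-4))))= -658 / 13225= -0.05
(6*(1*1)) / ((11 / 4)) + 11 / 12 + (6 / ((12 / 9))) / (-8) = 1339 / 528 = 2.54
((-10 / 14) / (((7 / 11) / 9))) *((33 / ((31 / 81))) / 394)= -1323135 / 598486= -2.21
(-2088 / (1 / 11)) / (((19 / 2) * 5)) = -45936 / 95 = -483.54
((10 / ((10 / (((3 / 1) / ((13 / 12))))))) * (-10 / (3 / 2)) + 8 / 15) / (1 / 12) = -13984 / 65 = -215.14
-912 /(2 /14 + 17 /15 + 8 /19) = -909720 /1693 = -537.34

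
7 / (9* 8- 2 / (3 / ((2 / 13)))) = 273 / 2804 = 0.10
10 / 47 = 0.21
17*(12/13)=15.69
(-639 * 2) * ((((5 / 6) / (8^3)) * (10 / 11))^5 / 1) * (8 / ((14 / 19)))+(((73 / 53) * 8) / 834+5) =4944151778113831550097269 / 986224342267739454308352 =5.01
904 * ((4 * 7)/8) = 3164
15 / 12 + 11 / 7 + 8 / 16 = 93 / 28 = 3.32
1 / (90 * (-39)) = -1 / 3510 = -0.00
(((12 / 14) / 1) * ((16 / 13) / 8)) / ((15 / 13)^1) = 4 / 35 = 0.11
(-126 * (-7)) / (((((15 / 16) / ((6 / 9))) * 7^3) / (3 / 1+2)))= 64 / 7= 9.14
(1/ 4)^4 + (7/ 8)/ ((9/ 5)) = 1129/ 2304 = 0.49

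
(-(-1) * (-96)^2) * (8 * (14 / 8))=129024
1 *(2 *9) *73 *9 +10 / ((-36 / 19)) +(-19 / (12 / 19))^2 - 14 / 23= 14048533 / 1104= 12725.12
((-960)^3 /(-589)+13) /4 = 884743657 /2356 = 375527.87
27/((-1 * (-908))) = 27/908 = 0.03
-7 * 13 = -91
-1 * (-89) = 89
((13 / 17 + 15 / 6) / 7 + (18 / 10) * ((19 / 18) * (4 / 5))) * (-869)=-10270711 / 5950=-1726.17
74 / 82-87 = -3530 / 41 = -86.10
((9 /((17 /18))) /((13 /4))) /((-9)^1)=-72 /221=-0.33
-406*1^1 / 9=-406 / 9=-45.11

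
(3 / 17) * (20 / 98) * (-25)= -750 / 833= -0.90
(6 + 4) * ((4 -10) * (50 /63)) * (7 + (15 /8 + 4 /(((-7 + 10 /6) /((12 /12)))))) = -8125 /21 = -386.90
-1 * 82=-82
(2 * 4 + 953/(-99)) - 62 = -6299/99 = -63.63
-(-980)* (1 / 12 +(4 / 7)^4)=27365 / 147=186.16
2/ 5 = 0.40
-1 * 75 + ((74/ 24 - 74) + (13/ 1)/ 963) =-562019/ 3852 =-145.90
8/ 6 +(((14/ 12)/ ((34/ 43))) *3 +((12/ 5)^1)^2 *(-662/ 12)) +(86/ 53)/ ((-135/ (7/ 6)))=-2277110971/ 7298100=-312.01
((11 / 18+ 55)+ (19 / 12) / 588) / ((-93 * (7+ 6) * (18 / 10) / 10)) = -9810275 / 38388168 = -0.26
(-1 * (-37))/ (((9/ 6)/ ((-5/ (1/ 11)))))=-4070/ 3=-1356.67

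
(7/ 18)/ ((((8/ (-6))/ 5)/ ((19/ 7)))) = -95/ 24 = -3.96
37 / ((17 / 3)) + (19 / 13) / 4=6095 / 884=6.89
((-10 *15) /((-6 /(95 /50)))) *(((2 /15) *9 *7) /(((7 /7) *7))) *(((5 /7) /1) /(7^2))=285 /343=0.83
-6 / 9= -2 / 3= -0.67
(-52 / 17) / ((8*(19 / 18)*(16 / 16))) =-117 / 323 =-0.36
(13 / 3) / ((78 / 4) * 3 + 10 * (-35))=-0.01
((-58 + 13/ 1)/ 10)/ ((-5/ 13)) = 117/ 10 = 11.70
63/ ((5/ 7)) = 441/ 5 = 88.20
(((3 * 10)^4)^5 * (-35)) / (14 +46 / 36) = -8786696690520000000000000000000 / 11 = -798790608229090909090909100000.00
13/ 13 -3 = -2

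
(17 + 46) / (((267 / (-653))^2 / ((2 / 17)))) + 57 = 13645175 / 134657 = 101.33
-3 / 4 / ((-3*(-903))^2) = -1 / 9784908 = -0.00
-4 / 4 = -1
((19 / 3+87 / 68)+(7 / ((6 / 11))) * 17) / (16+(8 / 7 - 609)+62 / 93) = -24801 / 64940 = -0.38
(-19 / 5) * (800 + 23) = -15637 / 5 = -3127.40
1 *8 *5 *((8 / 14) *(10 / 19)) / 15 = 320 / 399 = 0.80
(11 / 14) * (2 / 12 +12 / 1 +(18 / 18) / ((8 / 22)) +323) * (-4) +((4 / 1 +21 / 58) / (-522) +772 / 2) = -143272849 / 211932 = -676.03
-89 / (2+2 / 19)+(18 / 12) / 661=-1117691 / 26440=-42.27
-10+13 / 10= -87 / 10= -8.70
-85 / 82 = -1.04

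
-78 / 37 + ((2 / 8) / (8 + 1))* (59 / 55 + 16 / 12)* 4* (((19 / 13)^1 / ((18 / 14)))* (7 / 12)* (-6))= -40779679 / 12857130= -3.17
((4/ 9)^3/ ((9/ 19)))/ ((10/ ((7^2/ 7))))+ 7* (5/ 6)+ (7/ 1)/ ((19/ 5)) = 9729853/ 1246590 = 7.81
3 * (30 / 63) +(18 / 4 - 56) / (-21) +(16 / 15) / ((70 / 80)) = 51 / 10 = 5.10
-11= -11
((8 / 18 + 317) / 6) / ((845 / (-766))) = -1094231 / 22815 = -47.96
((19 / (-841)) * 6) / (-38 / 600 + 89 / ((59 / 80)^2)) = -119050200 / 143654457101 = -0.00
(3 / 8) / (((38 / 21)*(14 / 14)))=63 / 304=0.21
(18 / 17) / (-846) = -1 / 799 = -0.00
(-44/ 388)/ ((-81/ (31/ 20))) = 341/ 157140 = 0.00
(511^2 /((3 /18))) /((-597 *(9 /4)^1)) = -2088968 /1791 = -1166.37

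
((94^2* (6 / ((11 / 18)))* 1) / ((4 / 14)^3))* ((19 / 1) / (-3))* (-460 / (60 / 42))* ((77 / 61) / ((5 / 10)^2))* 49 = 114479025813936 / 61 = 1876705341212.07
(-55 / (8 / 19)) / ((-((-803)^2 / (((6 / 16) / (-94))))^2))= 855 / 170999627417884672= 0.00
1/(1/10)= 10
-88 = -88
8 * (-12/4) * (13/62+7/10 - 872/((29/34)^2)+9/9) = 3743904576/130355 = 28720.84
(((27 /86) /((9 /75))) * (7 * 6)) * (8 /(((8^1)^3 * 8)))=4725 /22016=0.21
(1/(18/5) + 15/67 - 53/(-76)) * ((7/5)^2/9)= 2692501/10311300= 0.26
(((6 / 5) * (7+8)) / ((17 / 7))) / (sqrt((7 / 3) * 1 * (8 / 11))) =9 * sqrt(462) / 34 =5.69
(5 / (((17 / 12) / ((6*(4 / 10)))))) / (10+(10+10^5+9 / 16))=768 / 9068531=0.00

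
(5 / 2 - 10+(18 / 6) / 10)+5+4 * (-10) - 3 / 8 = -1703 / 40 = -42.58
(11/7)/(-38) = -0.04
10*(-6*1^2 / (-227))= 60 / 227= 0.26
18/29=0.62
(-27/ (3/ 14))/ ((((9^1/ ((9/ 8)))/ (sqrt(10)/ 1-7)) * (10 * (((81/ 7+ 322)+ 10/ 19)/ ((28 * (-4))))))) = -821142/ 222175+ 117306 * sqrt(10)/ 222175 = -2.03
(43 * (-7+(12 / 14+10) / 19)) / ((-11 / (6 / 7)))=11610 / 539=21.54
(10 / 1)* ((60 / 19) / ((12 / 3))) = 150 / 19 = 7.89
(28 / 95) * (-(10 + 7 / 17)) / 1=-4956 / 1615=-3.07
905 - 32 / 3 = 2683 / 3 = 894.33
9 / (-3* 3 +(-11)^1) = -0.45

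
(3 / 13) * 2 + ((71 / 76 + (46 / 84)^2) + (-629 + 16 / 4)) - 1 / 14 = -67902455 / 108927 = -623.38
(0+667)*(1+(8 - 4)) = 3335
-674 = -674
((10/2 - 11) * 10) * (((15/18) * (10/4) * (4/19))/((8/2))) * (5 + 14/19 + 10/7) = -119125/2527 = -47.14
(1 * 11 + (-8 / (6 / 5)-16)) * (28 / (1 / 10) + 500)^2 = -7098000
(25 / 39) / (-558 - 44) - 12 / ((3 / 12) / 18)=-20285017 / 23478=-864.00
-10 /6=-5 /3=-1.67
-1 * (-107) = 107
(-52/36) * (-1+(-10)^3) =13013/9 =1445.89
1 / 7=0.14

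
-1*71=-71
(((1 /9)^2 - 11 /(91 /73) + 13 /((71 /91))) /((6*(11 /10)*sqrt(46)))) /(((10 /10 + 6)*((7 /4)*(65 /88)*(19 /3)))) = 65732816*sqrt(46) /145681910829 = 0.00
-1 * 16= -16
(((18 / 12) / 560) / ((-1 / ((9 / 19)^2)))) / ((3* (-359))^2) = -0.00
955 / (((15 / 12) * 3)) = 764 / 3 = 254.67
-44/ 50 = -22/ 25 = -0.88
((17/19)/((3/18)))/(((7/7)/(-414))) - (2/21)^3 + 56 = -381219956/175959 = -2166.53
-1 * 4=-4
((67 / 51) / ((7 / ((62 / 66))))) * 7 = 2077 / 1683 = 1.23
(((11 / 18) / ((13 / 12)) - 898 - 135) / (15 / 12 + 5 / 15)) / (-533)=161060 / 131651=1.22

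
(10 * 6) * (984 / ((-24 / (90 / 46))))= -110700 / 23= -4813.04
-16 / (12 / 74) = -296 / 3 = -98.67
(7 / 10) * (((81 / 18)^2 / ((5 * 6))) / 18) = 21 / 800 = 0.03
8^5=32768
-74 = -74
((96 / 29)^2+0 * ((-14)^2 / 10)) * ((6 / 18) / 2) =1536 / 841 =1.83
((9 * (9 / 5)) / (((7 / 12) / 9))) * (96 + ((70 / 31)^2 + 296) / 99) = 261681840 / 10571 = 24754.69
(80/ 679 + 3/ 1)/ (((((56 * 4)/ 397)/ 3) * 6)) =840449/ 304192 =2.76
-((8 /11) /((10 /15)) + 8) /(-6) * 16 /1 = 800 /33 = 24.24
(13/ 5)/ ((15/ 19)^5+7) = 32189287/ 90460340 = 0.36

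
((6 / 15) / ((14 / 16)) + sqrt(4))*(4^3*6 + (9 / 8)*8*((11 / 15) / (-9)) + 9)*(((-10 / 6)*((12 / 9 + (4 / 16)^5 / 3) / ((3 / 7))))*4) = -259147541 / 12960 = -19995.95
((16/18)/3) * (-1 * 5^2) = -7.41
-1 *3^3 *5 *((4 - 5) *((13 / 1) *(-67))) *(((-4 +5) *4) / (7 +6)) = -36180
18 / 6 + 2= 5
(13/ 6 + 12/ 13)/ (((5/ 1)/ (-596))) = -71818/ 195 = -368.30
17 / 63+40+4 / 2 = 2663 / 63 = 42.27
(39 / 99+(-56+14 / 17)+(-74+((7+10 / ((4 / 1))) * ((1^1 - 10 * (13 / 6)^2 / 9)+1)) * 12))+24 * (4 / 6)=-479.41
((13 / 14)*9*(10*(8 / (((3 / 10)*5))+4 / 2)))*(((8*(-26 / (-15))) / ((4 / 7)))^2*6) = 10826816 / 5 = 2165363.20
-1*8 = -8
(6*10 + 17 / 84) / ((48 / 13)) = 16.30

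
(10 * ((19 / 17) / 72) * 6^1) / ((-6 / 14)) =-665 / 306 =-2.17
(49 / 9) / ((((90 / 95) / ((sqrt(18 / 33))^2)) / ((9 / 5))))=931 / 165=5.64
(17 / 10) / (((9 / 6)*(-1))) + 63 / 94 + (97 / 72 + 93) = 1588519 / 16920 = 93.88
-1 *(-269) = 269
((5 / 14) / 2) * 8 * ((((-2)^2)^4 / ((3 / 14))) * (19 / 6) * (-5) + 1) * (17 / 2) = -14469635 / 63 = -229676.75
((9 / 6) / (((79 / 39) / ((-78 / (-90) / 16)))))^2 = 257049 / 159769600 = 0.00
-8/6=-4/3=-1.33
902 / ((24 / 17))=7667 / 12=638.92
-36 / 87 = -0.41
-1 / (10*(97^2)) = -1 / 94090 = -0.00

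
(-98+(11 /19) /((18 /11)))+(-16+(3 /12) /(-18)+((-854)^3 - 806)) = -284013573349 /456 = -622836783.66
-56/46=-28/23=-1.22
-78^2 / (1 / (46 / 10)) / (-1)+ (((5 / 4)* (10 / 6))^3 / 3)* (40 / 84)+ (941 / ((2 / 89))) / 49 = 54948265303 / 1905120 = 28842.42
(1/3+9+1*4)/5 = 8/3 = 2.67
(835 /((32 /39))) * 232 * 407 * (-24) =-2306188170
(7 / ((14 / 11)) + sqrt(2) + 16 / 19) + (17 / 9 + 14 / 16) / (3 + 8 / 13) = sqrt(2) + 456925 / 64296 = 8.52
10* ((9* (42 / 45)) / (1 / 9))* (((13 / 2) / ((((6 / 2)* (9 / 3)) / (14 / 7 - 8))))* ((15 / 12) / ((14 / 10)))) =-2925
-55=-55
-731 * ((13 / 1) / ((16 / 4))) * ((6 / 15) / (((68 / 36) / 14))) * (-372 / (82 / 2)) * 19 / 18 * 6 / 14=5926518 / 205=28909.84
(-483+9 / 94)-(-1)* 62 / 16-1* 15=-185755 / 376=-494.03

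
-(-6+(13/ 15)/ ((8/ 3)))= 227/ 40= 5.68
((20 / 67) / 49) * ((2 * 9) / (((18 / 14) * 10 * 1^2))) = 4 / 469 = 0.01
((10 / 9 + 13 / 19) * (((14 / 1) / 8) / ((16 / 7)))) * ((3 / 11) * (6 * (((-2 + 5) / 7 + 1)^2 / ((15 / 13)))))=19955 / 5016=3.98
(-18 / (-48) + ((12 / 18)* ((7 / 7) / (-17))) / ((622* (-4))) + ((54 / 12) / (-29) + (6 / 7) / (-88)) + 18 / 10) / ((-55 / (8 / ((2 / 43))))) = -122452051633 / 19479687150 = -6.29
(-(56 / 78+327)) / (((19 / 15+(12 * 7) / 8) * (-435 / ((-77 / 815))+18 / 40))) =-0.01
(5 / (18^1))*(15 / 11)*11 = 25 / 6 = 4.17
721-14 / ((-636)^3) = 92742033895 / 128629728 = 721.00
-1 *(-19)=19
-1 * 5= -5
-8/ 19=-0.42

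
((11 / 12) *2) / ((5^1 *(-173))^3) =-11 / 3883287750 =-0.00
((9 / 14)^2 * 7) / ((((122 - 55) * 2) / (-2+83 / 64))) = -3645 / 240128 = -0.02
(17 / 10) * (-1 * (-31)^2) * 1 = -16337 / 10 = -1633.70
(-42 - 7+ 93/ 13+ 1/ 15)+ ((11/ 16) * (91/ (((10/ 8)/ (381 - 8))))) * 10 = 72791441/ 390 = 186644.72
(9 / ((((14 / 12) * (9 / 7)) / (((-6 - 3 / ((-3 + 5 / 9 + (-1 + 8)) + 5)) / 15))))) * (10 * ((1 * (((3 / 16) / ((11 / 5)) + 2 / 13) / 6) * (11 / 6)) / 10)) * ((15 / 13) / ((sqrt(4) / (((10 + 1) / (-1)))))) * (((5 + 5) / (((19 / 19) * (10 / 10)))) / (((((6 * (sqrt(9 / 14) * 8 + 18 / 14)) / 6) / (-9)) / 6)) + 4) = 31583233 / 1249924 - 68611851 * sqrt(14) / 2499848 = -77.43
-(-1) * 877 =877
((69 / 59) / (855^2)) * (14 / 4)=161 / 28753650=0.00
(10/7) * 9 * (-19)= -244.29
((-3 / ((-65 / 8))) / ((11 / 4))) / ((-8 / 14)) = -168 / 715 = -0.23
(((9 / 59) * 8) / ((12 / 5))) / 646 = 15 / 19057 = 0.00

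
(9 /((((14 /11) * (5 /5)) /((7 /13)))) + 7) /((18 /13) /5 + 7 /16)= 11240 /743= 15.13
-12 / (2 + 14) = -3 / 4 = -0.75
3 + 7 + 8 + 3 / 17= 309 / 17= 18.18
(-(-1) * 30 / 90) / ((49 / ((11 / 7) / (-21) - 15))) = -2216 / 21609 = -0.10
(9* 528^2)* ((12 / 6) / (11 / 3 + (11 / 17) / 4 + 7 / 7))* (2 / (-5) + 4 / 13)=-6142169088 / 64025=-95933.92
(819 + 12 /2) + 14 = 839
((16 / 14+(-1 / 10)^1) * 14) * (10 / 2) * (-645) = -47085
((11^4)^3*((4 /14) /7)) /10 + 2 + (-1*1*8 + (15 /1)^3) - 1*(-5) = 3138429203351 /245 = 12809915115.72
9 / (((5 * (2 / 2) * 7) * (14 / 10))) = 9 / 49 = 0.18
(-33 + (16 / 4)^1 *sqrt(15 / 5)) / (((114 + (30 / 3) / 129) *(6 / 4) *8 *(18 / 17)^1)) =-8041 / 353184 + 731 *sqrt(3) / 264888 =-0.02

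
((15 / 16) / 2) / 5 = 3 / 32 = 0.09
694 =694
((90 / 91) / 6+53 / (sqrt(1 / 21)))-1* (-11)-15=-349 / 91+53* sqrt(21)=239.04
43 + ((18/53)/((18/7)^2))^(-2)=1013359/2401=422.06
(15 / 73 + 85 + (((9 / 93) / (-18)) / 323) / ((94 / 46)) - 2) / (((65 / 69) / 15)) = 1183415246745 / 893219678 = 1324.89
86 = 86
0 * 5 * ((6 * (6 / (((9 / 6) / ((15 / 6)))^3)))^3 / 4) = 0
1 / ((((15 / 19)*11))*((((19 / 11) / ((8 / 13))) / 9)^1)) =24 / 65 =0.37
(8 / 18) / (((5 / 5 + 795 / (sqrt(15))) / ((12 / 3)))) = -8 / 189603 + 424 * sqrt(15) / 189603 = 0.01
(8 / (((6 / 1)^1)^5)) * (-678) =-113 / 162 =-0.70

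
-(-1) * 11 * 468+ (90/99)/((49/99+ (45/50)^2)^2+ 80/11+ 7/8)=4970273633028/965459311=5148.09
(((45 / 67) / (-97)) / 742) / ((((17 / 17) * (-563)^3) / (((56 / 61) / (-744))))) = -15 / 232471177633071038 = -0.00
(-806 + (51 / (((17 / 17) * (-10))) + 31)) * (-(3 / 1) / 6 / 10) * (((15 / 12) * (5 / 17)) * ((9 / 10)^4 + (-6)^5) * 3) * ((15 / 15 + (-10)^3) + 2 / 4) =3633868474635249 / 10880000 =333995264.21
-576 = -576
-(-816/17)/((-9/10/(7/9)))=-1120/27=-41.48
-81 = -81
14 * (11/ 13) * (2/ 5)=308/ 65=4.74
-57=-57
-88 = -88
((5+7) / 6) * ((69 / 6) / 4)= 23 / 4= 5.75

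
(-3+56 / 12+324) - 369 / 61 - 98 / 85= 4953716 / 15555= 318.46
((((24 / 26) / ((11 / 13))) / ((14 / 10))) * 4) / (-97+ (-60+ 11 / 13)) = -312 / 15631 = -0.02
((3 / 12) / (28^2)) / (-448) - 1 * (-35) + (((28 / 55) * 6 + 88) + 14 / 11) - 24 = 103.33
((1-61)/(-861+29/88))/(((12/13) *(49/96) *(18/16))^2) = 1218314240/4909932153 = 0.25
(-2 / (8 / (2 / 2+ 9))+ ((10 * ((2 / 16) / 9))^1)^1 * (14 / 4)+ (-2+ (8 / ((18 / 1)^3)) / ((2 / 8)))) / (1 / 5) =-116885 / 5832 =-20.04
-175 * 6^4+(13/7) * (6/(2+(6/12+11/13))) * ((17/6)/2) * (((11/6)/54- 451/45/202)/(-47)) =-1062171357604501/4683295260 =-226800.00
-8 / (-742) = 4 / 371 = 0.01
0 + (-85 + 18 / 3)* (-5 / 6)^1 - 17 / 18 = 584 / 9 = 64.89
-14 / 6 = -7 / 3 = -2.33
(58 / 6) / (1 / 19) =551 / 3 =183.67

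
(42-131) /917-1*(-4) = 3579 /917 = 3.90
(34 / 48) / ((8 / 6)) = 17 / 32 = 0.53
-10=-10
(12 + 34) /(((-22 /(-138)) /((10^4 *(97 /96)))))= 2915511.36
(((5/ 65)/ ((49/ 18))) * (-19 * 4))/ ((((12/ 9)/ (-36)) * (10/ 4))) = 73872/ 3185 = 23.19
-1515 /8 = -189.38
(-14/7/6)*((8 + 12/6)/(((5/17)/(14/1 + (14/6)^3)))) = -24514/81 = -302.64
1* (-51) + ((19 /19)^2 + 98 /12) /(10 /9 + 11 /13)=-46.32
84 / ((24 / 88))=308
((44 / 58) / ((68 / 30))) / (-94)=-165 / 46342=-0.00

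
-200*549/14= -54900/7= -7842.86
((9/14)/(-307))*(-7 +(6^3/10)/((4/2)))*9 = -1539/21490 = -0.07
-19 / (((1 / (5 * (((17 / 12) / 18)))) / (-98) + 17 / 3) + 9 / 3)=-237405 / 107966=-2.20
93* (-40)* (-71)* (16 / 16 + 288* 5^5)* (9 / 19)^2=19254369393720 / 361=53336203306.70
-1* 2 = -2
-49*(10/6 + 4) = -833/3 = -277.67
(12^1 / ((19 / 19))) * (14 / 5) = 168 / 5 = 33.60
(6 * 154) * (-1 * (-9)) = 8316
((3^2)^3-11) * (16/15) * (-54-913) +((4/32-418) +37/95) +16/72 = -5068510657/6840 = -741010.33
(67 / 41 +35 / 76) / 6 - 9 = -161737 / 18696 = -8.65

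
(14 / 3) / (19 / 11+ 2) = 154 / 123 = 1.25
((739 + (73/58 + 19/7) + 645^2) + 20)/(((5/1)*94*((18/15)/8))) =169215917/28623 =5911.89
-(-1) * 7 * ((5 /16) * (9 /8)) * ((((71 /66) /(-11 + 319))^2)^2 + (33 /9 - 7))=-2845950602847559195 /346934930648334336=-8.20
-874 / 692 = -437 / 346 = -1.26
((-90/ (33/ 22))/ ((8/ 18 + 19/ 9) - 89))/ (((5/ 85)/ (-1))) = -4590/ 389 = -11.80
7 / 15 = 0.47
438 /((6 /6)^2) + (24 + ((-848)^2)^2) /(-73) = -517110530866 /73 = -7083705902.27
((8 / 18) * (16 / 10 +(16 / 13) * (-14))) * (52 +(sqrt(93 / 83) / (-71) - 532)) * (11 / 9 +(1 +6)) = 300736 * sqrt(7719) / 31026645 +9623552 / 351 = 27418.38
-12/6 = -2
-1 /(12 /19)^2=-2.51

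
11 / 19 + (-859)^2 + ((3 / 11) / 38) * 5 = 308434515 / 418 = 737881.61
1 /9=0.11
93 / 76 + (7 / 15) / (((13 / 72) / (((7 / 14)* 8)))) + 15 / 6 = 69467 / 4940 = 14.06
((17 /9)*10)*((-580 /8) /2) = -684.72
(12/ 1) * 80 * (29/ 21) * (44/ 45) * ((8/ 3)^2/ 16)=326656/ 567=576.11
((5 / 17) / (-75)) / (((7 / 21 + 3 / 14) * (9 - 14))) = 14 / 9775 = 0.00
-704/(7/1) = -704/7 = -100.57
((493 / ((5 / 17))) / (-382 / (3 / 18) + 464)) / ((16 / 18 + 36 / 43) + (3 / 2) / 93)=-0.53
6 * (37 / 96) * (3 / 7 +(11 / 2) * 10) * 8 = 7178 / 7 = 1025.43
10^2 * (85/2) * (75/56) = 159375/28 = 5691.96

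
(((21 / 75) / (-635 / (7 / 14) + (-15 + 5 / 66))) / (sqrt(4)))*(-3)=99 / 302875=0.00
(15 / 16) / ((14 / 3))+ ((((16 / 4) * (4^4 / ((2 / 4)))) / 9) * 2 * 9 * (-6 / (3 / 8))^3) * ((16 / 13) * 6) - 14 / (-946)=-170647640307583 / 1377376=-123893287.17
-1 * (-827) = 827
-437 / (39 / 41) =-17917 / 39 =-459.41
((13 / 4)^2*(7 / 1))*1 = 1183 / 16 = 73.94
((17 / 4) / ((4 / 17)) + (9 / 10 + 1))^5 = 10387823949447757 / 3276800000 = 3170112.29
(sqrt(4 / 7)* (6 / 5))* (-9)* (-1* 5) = 108* sqrt(7) / 7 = 40.82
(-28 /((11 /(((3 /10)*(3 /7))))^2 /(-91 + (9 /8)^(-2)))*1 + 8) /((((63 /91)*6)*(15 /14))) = 2297191 /1225125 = 1.88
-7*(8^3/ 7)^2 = -262144/ 7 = -37449.14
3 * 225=675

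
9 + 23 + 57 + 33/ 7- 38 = 390/ 7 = 55.71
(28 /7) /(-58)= -2 /29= -0.07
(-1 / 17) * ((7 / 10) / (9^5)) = -7 / 10038330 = -0.00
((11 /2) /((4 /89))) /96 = 979 /768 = 1.27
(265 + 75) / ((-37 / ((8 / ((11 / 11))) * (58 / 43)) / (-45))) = 7099200 / 1591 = 4462.10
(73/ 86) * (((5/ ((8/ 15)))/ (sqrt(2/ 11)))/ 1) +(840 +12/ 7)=5475 * sqrt(22)/ 1376 +5892/ 7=860.38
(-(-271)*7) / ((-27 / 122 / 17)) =-3934378 / 27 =-145717.70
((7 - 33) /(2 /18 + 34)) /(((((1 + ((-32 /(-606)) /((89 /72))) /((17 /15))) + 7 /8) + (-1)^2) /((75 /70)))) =-2145494520 /7652114071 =-0.28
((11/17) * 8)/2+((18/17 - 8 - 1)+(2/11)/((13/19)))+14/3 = -3067/7293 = -0.42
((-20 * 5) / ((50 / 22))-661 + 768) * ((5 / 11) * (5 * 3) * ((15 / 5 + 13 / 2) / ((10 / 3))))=53865 / 44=1224.20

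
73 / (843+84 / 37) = 2701 / 31275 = 0.09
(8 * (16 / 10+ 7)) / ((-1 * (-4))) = 86 / 5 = 17.20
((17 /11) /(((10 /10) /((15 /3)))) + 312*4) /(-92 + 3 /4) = -13.76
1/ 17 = 0.06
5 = 5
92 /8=11.50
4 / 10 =2 / 5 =0.40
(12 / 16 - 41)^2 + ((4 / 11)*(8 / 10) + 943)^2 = 43144621601 / 48400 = 891417.80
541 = 541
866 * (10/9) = 8660/9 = 962.22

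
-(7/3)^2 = -49/9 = -5.44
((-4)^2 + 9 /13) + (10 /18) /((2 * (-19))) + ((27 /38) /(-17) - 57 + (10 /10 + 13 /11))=-38.18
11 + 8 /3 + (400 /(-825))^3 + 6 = 702665 /35937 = 19.55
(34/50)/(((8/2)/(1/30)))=17/3000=0.01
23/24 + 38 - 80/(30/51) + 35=-62.04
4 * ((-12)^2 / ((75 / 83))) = 15936 / 25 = 637.44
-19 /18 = -1.06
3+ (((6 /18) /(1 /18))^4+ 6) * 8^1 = 10419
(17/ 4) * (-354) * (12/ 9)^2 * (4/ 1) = -32096/ 3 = -10698.67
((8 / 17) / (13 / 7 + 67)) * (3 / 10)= 0.00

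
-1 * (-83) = 83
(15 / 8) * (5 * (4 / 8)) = 75 / 16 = 4.69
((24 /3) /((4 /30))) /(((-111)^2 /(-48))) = -320 /1369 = -0.23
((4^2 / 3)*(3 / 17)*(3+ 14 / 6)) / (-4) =-64 / 51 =-1.25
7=7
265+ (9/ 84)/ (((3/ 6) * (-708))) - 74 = 631063/ 3304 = 191.00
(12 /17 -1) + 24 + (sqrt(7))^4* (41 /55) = 56318 /935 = 60.23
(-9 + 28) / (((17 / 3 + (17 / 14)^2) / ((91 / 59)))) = 4116 / 1003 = 4.10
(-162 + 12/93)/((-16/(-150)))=-188175/124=-1517.54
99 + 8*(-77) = -517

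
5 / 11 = 0.45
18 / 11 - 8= -70 / 11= -6.36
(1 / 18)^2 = 1 / 324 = 0.00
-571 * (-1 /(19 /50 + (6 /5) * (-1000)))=-28550 /59981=-0.48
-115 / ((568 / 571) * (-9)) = 65665 / 5112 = 12.85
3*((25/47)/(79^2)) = 75/293327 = 0.00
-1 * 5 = -5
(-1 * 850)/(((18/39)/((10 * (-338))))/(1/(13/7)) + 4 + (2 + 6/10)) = -402220/3123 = -128.79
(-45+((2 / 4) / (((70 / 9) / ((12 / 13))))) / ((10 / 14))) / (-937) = 14598 / 304525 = 0.05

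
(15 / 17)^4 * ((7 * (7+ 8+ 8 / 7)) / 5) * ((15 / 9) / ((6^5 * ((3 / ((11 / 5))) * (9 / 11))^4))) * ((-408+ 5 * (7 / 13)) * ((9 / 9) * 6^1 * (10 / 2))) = -638143173353785 / 27697165866864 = -23.04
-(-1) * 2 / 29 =2 / 29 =0.07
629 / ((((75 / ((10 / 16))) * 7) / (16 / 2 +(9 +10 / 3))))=38369 / 2520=15.23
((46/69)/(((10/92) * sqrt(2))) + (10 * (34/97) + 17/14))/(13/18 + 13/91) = 10.47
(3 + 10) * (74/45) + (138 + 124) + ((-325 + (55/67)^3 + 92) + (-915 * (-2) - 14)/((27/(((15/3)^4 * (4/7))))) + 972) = 7118058594536/284221035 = 25044.09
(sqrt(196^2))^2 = 38416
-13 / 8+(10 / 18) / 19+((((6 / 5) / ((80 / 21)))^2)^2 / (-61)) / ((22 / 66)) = -26640681268993 / 16689600000000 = -1.60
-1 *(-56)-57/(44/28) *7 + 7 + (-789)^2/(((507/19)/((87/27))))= 418168609/5577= 74980.92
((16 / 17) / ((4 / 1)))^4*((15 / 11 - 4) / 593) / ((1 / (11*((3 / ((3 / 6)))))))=-44544 / 49527953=-0.00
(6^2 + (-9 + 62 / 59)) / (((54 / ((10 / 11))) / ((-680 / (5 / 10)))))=-11254000 / 17523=-642.24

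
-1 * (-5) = 5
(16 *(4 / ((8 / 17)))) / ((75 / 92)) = 12512 / 75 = 166.83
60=60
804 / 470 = 402 / 235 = 1.71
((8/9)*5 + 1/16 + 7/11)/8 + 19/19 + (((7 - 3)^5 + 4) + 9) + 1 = 13174355/12672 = 1039.64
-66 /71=-0.93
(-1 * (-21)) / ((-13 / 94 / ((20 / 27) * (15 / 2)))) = -32900 / 39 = -843.59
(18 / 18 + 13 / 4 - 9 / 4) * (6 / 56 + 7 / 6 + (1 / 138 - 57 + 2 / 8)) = -17861 / 161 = -110.94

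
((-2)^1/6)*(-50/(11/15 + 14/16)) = 2000/193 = 10.36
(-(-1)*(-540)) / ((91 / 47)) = -25380 / 91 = -278.90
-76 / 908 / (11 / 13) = -247 / 2497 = -0.10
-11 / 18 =-0.61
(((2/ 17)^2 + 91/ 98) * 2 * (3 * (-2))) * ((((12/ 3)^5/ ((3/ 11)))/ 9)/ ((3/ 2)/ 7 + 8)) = -57266176/ 99705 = -574.36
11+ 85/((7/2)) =247/7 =35.29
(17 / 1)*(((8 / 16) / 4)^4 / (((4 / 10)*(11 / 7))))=595 / 90112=0.01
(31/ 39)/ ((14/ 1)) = 31/ 546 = 0.06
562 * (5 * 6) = 16860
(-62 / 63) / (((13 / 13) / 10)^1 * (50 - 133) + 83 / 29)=17980 / 99351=0.18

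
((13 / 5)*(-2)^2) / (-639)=-52 / 3195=-0.02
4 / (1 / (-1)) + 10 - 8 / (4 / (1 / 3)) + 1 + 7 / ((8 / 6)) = 11.58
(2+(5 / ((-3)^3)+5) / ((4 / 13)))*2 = 953 / 27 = 35.30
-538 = -538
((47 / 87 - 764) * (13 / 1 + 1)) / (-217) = 132842 / 2697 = 49.26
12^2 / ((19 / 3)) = 432 / 19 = 22.74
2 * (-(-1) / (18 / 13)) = 13 / 9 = 1.44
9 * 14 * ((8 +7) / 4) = 945 / 2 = 472.50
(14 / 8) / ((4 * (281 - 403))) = -0.00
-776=-776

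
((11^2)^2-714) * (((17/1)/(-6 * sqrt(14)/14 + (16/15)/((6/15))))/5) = 6392493 * sqrt(14)/1430 + 19887756/715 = 44541.28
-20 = -20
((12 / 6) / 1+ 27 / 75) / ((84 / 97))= 5723 / 2100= 2.73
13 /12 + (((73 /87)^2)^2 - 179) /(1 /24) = -327164255419 /76386348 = -4283.02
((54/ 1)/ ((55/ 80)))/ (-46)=-432/ 253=-1.71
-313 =-313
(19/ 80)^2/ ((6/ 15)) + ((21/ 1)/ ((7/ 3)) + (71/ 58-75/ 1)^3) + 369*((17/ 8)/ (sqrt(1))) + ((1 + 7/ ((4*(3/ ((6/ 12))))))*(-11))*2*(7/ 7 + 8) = -25037738820531/ 62435840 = -401015.49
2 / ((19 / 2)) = 4 / 19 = 0.21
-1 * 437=-437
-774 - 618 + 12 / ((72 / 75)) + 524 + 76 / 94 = -80341 / 94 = -854.69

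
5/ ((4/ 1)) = 5/ 4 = 1.25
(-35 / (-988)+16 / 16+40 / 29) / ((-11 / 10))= -345935 / 157586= -2.20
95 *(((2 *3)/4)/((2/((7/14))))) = 285/8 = 35.62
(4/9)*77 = 308/9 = 34.22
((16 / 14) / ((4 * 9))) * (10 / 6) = 10 / 189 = 0.05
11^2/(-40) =-3.02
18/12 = 1.50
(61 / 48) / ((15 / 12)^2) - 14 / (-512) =16141 / 19200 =0.84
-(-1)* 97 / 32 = 97 / 32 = 3.03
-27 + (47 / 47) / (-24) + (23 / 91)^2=-5361673 / 198744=-26.98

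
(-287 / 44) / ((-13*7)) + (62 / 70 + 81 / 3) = 27.96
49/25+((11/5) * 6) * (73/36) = 4309/150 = 28.73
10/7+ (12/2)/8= 61/28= 2.18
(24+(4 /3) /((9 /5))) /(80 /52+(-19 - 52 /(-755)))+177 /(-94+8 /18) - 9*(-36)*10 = 12561247965001 /3880898406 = 3236.69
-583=-583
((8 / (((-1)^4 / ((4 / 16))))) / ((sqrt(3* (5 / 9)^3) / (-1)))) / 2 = -9* sqrt(15) / 25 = -1.39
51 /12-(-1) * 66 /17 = 553 /68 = 8.13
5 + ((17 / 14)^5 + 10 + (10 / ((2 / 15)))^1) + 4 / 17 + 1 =93.88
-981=-981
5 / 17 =0.29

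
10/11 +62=692/11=62.91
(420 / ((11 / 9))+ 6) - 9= 3747 / 11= 340.64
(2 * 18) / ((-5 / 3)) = -108 / 5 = -21.60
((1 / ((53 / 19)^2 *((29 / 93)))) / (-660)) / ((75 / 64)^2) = -11459584 / 25201996875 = -0.00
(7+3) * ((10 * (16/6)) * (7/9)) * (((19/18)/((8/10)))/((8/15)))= 83125/162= 513.12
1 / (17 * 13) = 1 / 221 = 0.00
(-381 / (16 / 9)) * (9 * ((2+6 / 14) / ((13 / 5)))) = -2623185 / 1456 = -1801.64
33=33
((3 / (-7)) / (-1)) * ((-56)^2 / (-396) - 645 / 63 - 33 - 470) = -361162 / 1617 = -223.35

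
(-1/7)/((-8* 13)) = 1/728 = 0.00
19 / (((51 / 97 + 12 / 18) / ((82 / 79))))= 453378 / 27413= 16.54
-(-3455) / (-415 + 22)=-3455 / 393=-8.79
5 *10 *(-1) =-50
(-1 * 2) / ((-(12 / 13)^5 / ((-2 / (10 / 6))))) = -371293 / 103680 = -3.58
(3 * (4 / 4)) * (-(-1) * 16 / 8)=6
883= 883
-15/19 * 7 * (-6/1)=33.16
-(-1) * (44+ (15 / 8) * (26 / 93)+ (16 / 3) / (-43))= 710225 / 15996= 44.40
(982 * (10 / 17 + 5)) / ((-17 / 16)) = -5164.84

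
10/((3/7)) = 70/3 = 23.33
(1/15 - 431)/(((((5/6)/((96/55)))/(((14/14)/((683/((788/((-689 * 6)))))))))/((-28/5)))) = -4563894272/3235285625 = -1.41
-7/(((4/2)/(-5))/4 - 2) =10/3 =3.33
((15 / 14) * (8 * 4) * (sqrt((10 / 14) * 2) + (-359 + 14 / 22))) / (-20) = 47304 / 77 - 12 * sqrt(70) / 49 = 612.29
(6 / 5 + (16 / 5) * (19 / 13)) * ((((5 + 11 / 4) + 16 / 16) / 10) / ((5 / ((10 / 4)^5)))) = 167125 / 1664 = 100.44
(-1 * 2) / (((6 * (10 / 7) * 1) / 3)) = -7 / 10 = -0.70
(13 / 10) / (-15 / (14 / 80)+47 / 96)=-4368 / 286355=-0.02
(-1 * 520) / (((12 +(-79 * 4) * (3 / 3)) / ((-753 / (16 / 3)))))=-146835 / 608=-241.50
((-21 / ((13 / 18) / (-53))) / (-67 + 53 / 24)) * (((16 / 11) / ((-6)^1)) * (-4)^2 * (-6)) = -123088896 / 222365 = -553.54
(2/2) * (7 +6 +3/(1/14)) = 55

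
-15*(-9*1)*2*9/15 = 162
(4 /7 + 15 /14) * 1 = 23 /14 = 1.64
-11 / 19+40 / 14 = 303 / 133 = 2.28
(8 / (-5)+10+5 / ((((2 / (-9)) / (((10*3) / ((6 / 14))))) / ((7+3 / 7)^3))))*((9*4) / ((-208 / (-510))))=-36302755689 / 637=-56990197.31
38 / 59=0.64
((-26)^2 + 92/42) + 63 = 15565/21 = 741.19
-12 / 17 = -0.71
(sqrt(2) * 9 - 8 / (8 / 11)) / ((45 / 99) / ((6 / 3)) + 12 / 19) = -4598 / 359 + 3762 * sqrt(2) / 359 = 2.01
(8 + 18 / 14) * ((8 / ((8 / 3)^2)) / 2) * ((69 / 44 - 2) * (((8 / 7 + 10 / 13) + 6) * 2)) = -38475 / 1078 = -35.69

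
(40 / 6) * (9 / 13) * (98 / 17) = 5880 / 221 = 26.61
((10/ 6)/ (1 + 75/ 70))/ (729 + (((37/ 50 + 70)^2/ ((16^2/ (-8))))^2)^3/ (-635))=-11652300800000000000000000000000000/ 333533880772392215883309419767284326167671447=-0.00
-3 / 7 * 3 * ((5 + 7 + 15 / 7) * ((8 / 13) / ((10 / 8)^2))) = -114048 / 15925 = -7.16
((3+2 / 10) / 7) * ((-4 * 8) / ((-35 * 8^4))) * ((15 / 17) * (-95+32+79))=6 / 4165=0.00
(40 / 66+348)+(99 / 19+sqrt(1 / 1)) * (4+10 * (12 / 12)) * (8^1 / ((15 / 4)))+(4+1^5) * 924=5154.09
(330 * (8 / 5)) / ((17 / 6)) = 3168 / 17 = 186.35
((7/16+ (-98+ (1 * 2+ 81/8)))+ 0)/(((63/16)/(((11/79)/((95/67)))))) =-1007479/472815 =-2.13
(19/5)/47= 0.08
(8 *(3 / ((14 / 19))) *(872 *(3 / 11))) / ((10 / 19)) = 5666256 / 385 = 14717.55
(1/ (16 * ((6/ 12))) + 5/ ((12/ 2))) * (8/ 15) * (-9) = -4.60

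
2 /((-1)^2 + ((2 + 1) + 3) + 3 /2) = 0.24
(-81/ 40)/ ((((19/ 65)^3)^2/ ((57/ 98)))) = -3665358084375/ 1941261616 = -1888.13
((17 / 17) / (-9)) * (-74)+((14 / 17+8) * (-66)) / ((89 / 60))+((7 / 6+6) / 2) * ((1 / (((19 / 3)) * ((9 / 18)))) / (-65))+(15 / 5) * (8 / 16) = -6439104203 / 16816995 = -382.89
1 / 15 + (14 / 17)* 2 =437 / 255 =1.71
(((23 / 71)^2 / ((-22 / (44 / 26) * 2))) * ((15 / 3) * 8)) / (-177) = 0.00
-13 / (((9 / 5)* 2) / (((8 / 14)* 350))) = -6500 / 9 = -722.22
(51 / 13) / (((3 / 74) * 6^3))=629 / 1404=0.45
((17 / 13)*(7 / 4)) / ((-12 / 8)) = -119 / 78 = -1.53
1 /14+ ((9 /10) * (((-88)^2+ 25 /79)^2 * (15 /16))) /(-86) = -70742779032973 /120226624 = -588411.92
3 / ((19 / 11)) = 33 / 19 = 1.74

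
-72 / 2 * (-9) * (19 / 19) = 324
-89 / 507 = -0.18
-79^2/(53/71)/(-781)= 6241/583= 10.70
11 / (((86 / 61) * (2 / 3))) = 2013 / 172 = 11.70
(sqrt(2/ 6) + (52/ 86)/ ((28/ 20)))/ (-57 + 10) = -sqrt(3)/ 141 - 130/ 14147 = -0.02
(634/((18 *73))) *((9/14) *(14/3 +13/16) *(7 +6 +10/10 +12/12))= 416855/16352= 25.49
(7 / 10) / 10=7 / 100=0.07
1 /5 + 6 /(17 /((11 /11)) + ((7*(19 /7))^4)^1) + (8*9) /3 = 2628488 /108615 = 24.20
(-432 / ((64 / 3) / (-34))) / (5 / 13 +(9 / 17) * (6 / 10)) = 1521585 / 1552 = 980.40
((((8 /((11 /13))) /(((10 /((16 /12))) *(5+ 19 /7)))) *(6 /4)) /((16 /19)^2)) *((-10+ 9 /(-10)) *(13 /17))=-46549867 /16156800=-2.88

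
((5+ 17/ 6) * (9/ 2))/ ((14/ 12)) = 423/ 14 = 30.21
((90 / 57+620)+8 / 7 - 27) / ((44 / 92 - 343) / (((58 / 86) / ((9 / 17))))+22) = -898400309 / 372310624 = -2.41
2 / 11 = 0.18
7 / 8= 0.88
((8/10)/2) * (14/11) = 28/55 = 0.51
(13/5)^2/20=169/500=0.34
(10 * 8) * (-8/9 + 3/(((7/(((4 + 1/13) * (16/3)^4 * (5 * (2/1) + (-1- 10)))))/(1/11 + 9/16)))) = -1999131520/27027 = -73967.94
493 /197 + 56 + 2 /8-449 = -307515 /788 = -390.25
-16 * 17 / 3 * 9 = -816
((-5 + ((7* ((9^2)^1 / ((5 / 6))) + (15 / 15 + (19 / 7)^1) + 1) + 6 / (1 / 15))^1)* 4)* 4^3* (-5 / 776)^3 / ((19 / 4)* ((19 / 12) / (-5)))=80862000 / 2306324671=0.04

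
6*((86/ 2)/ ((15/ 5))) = 86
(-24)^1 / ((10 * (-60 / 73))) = 73 / 25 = 2.92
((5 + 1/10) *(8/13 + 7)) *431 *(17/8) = 36994023/1040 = 35571.18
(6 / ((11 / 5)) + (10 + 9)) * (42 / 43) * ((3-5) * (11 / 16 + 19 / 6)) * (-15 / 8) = 4642575 / 15136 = 306.72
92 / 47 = 1.96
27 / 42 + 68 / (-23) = -745 / 322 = -2.31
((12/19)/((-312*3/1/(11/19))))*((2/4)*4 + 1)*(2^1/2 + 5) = -33/4693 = -0.01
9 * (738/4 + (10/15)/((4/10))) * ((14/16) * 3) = 70371/16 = 4398.19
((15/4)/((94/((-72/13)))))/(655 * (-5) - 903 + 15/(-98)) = 13230/250179449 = 0.00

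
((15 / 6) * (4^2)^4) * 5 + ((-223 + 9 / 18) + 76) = 1638107 / 2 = 819053.50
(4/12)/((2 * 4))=1/24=0.04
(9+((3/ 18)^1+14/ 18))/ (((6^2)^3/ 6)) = 179/ 139968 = 0.00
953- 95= 858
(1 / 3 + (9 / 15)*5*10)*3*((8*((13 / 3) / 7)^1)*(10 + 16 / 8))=5408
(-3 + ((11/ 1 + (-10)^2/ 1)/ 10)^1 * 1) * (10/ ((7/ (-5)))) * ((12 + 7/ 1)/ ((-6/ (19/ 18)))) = 5415/ 28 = 193.39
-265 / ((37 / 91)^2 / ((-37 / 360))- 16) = 2194465 / 145816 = 15.05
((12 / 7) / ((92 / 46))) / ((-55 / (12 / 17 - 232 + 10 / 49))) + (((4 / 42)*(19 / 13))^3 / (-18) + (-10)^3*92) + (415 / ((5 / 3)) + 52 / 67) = -1052463274432960079 / 11471411636685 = -91746.62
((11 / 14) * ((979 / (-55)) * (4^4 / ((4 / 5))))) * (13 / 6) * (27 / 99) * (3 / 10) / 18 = -4628 / 105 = -44.08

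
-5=-5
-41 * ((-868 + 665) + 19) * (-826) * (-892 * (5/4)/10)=694794856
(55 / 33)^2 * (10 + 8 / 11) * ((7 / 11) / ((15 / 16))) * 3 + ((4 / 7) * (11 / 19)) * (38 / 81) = 4173688 / 68607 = 60.83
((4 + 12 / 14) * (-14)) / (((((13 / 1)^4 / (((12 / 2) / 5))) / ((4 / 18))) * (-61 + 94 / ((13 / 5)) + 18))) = 272 / 2932995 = 0.00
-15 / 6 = -5 / 2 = -2.50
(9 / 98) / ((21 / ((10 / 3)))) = 5 / 343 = 0.01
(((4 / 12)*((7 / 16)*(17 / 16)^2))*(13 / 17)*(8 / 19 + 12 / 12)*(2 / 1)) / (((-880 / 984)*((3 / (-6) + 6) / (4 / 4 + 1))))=-1712529 / 11770880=-0.15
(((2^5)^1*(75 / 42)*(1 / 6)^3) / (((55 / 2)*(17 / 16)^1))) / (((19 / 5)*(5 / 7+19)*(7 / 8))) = 6400 / 46334673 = 0.00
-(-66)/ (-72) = -11/ 12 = -0.92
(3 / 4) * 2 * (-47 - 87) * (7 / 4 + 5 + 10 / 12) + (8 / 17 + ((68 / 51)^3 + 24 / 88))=-30720869 / 20196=-1521.14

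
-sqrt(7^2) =-7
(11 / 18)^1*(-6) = -11 / 3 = -3.67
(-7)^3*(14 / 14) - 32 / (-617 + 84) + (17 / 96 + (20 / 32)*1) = -17506511 / 51168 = -342.14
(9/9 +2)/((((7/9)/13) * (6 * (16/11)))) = 1287/224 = 5.75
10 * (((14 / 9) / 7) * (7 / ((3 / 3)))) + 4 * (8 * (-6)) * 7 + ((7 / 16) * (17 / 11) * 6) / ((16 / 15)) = -16785853 / 12672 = -1324.64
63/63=1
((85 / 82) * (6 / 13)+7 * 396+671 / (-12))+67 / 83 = 1442564239 / 530868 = 2717.37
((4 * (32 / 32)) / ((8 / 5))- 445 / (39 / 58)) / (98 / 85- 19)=4371125 / 118326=36.94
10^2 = 100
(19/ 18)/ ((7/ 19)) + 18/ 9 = 613/ 126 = 4.87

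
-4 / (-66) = 2 / 33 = 0.06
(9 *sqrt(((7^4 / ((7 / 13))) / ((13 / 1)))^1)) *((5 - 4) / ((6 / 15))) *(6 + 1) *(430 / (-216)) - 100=-5906.87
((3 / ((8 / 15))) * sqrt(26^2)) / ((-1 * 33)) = -195 / 44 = -4.43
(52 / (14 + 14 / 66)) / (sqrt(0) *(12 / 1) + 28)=429 / 3283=0.13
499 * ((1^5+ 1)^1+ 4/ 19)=20958/ 19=1103.05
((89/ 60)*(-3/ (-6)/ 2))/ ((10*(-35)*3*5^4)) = -89/ 157500000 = -0.00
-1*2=-2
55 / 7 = 7.86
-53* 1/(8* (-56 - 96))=53/1216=0.04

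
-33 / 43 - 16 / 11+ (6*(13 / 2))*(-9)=-167074 / 473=-353.22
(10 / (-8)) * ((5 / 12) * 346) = -4325 / 24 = -180.21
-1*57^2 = -3249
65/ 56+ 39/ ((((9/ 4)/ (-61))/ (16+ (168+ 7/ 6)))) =-98673991/ 504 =-195781.73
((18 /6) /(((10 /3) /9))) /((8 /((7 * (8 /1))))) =567 /10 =56.70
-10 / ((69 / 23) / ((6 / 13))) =-20 / 13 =-1.54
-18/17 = -1.06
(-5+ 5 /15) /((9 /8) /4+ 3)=-1.42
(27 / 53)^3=0.13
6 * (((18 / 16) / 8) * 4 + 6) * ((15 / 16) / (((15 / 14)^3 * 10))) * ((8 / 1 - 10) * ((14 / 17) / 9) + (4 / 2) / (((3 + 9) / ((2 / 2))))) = -2401 / 48960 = -0.05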